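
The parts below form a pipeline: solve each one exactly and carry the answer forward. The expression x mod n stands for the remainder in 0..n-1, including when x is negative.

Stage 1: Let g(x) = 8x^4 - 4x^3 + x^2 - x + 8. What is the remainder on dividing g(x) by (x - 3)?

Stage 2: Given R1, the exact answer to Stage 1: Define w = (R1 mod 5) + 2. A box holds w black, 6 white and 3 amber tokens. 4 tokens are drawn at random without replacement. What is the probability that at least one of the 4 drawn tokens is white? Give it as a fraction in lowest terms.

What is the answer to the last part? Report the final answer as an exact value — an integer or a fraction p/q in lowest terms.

Stage 1: remainder = value at the root: 8*(3)^4 - 4*(3)^3 + 1*(3)^2 - 1*(3)^1 + 8 = (648) + (-108) + (9) + (-3) + (8) = 554; answer 554
Stage 2: R1 = 554; w = 6; total draws C(15,4) = 1365; complement C(9,4) = 126; favorable 1365 - 126 = 1239; P = 59/65; answer 59/65

59/65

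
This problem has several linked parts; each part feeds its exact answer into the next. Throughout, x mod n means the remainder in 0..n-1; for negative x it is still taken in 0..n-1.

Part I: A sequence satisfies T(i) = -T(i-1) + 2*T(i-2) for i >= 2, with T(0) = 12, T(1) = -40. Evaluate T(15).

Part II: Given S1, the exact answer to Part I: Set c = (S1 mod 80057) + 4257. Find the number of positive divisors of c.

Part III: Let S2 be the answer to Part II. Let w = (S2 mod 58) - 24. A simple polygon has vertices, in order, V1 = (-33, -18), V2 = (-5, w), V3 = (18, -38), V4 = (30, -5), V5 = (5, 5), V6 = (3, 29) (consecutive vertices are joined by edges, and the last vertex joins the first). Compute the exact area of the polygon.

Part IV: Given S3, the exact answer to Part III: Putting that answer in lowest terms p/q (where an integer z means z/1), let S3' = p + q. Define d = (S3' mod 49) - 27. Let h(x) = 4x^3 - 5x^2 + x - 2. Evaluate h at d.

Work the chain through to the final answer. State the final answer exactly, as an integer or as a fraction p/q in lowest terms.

Part I: T(2) = -1*(-40) + 2*(12) = 64; iterating: T(2)=64, T(3)=-144, T(4)=272, T(5)=-560, T(6)=1104, T(7)=-2224, T(8)=4432, T(9)=-8880, T(10)=17744, T(11)=-35504, T(12)=70992, T(13)=-142000, T(14)=283984, T(15)=-567984; answer -567984
Part II: S1 = -567984; c = 76729; 76729 = 277^2; number of divisors = (2+1) = 3; answer 3
Part III: S2 = 3; w = -21; cross terms: (-33*-21 - -5*-18)=603, (-5*-38 - 18*-21)=568, (18*-5 - 30*-38)=1050, (30*5 - 5*-5)=175, (5*29 - 3*5)=130, (3*-18 - -33*29)=903; twice the area = |3429| = 3429; area = 3429/2; answer 3429/2
Part IV: S3 = 3429/2; threaded value p + q = 3431; d = -26; 4*(-26)^3 - 5*(-26)^2 + 1*(-26)^1 - 2 = (-70304) + (-3380) + (-26) + (-2) = -73712; answer -73712

-73712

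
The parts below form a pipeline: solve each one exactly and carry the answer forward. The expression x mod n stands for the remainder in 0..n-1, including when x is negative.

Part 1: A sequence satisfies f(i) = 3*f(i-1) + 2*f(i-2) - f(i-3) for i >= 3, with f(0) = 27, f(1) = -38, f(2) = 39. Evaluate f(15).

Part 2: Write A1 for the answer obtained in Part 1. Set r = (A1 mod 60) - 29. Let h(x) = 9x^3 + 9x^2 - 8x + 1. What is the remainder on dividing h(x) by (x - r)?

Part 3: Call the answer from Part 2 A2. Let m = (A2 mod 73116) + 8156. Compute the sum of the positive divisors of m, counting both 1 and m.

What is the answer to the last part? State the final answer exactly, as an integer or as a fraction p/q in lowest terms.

Part 1: f(3) = 3*(39) + 2*(-38) - 1*(27) = 14; iterating: f(3)=14, f(4)=158, f(5)=463, f(6)=1691, f(7)=5841, f(8)=20442, f(9)=71317, f(10)=248994, f(11)=869174, f(12)=3034193, f(13)=10591933, f(14)=36975011, f(15)=129074706; answer 129074706
Part 2: A1 = 129074706; r = -23; remainder = value at the root: 9*(-23)^3 + 9*(-23)^2 - 8*(-23)^1 + 1 = (-109503) + (4761) + (184) + (1) = -104557; answer -104557
Part 3: A2 = -104557; m = 49831; 49831 is prime, so its only divisors are 1 and 49831; sigma = 1 + 49831 = 49832; answer 49832

49832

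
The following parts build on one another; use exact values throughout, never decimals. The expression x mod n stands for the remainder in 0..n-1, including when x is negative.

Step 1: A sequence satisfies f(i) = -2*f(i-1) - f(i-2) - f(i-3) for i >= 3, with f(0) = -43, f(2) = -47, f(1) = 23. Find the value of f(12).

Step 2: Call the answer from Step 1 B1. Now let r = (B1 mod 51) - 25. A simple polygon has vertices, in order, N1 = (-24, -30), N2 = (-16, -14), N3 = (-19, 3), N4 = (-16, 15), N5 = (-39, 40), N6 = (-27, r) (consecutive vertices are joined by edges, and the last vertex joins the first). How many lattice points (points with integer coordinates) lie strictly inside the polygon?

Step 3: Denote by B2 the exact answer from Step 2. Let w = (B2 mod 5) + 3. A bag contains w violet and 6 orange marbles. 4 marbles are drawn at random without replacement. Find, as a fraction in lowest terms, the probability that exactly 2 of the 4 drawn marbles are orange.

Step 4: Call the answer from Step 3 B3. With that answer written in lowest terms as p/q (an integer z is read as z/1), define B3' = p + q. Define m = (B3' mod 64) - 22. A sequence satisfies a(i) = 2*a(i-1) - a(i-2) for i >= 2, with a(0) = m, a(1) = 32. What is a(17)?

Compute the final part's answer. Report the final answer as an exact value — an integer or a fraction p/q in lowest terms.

592

Step 1: f(3) = -2*(-47) - 1*(23) - 1*(-43) = 114; iterating: f(3)=114, f(4)=-204, f(5)=341, f(6)=-592, f(7)=1047, f(8)=-1843, f(9)=3231, f(10)=-5666, f(11)=9944, f(12)=-17453; answer -17453
Step 2: B1 = -17453; r = 15; cross terms: (-24*-14 - -16*-30)=-144, (-16*3 - -19*-14)=-314, (-19*15 - -16*3)=-237, (-16*40 - -39*15)=-55, (-39*15 - -27*40)=495, (-27*-30 - -24*15)=1170; twice the area = |915| = 915; area = 915/2; boundary points = 8 + 1 + 3 + 1 + 1 + 3 = 17; strictly interior points = area - boundary/2 + 1 = 450; answer 450
Step 3: B2 = 450; w = 3; total draws C(9,4) = 126; favorable C(6,2)*C(3,2) = 45; P = 5/14; answer 5/14
Step 4: B3 = 5/14; threaded value p + q = 19; m = -3; a(2) = 2*(32) - 1*(-3) = 67; iterating: a(2)=67, a(3)=102, a(4)=137, a(5)=172, a(6)=207, a(7)=242, a(8)=277, a(9)=312, a(10)=347, a(11)=382, a(12)=417, a(13)=452, a(14)=487, a(15)=522, a(16)=557, a(17)=592; answer 592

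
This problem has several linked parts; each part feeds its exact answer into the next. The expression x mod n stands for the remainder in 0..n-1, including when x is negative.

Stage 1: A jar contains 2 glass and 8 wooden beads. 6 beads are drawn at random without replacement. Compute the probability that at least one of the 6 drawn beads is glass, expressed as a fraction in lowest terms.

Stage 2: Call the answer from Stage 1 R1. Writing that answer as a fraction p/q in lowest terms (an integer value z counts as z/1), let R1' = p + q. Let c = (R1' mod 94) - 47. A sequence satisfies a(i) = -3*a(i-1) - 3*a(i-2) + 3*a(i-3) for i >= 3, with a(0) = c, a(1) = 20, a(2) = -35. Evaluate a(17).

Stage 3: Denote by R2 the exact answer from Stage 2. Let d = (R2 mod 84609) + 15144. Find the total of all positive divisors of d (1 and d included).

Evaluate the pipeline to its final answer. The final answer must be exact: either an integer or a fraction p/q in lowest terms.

Stage 1: total draws C(10,6) = 210; complement C(8,6) = 28; favorable 210 - 28 = 182; P = 13/15; answer 13/15
Stage 2: R1 = 13/15; threaded value p + q = 28; c = -19; a(3) = -3*(-35) - 3*(20) + 3*(-19) = -12; iterating: a(3)=-12, a(4)=201, a(5)=-672, a(6)=1377, a(7)=-1512, a(8)=-1611, a(9)=13500, a(10)=-40203, a(11)=75276, a(12)=-64719, a(13)=-152280, a(14)=876825, a(15)=-2367792, a(16)=4016061, a(17)=-2314332; answer -2314332
Stage 3: R2 = -2314332; d = 69864; 69864 = 2^3 * 3 * 41 * 71; sigma = (1 + 2 + 4 + 8) * (1 + 3) * (1 + 41) * (1 + 71) = 15 * 4 * 42 * 72 = 181440; answer 181440

181440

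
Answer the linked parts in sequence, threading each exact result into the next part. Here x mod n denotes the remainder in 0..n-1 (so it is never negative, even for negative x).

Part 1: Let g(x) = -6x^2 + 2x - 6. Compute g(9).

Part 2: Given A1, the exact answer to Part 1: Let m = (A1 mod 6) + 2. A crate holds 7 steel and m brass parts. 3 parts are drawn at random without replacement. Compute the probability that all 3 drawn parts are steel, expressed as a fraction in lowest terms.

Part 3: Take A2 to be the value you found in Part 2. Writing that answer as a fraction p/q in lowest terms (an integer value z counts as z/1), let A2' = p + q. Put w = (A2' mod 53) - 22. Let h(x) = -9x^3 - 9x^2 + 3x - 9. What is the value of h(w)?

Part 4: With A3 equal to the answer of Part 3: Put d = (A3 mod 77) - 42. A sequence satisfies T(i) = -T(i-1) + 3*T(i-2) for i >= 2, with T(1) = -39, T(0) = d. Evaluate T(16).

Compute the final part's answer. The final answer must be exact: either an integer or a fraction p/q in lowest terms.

Part 1: -6*(9)^2 + 2*(9)^1 - 6 = (-486) + (18) + (-6) = -474; answer -474
Part 2: A1 = -474; m = 2; total draws C(9,3) = 84; favorable C(7,3) = 35; P = 5/12; answer 5/12
Part 3: A2 = 5/12; threaded value p + q = 17; w = -5; -9*(-5)^3 - 9*(-5)^2 + 3*(-5)^1 - 9 = (1125) + (-225) + (-15) + (-9) = 876; answer 876
Part 4: A3 = 876; d = -13; T(2) = -1*(-39) + 3*(-13) = 0; iterating: T(2)=0, T(3)=-117, T(4)=117, T(5)=-468, T(6)=819, T(7)=-2223, T(8)=4680, T(9)=-11349, T(10)=25389, T(11)=-59436, T(12)=135603, T(13)=-313911, T(14)=720720, T(15)=-1662453, T(16)=3824613; answer 3824613

3824613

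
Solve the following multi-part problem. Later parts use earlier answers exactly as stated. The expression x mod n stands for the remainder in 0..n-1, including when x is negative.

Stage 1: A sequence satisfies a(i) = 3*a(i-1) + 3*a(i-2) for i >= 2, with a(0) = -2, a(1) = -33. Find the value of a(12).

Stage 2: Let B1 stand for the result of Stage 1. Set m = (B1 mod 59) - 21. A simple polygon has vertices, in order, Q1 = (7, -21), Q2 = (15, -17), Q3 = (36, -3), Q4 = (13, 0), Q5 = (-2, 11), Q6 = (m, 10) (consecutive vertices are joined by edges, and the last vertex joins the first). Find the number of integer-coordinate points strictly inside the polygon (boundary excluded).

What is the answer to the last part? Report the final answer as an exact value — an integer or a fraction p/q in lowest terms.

Stage 1: a(2) = 3*(-33) + 3*(-2) = -105; iterating: a(2)=-105, a(3)=-414, a(4)=-1557, a(5)=-5913, a(6)=-22410, a(7)=-84969, a(8)=-322137, a(9)=-1221318, a(10)=-4630365, a(11)=-17555049, a(12)=-66556242; answer -66556242
Stage 2: B1 = -66556242; m = -15; cross terms: (7*-17 - 15*-21)=196, (15*-3 - 36*-17)=567, (36*0 - 13*-3)=39, (13*11 - -2*0)=143, (-2*10 - -15*11)=145, (-15*-21 - 7*10)=245; twice the area = |1335| = 1335; area = 1335/2; boundary points = 4 + 7 + 1 + 1 + 1 + 1 = 15; strictly interior points = area - boundary/2 + 1 = 661; answer 661

661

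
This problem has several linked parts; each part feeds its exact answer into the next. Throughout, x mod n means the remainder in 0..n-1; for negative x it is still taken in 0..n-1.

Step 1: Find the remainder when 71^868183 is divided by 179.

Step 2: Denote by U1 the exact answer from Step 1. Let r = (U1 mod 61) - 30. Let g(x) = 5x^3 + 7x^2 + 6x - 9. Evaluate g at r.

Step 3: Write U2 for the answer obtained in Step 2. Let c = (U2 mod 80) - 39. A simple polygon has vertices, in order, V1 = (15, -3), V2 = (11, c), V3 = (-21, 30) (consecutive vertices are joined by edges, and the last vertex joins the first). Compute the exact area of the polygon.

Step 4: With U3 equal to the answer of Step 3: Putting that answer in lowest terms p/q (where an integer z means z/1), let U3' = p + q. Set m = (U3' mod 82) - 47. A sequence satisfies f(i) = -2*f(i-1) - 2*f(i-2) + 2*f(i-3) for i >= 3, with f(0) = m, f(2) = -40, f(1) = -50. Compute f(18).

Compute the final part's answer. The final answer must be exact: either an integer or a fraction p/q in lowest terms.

Step 1: squarings mod 179: 71^1=71, 71^2=29, 71^4=125, 71^8=52, 71^16=19, 71^32=3, 71^64=9, 71^128=81, 71^256=117, 71^512=85, 71^1024=65, 71^2048=108, 71^4096=29, 71^8192=125, 71^16384=52, 71^32768=19, 71^65536=3, 71^131072=9, 71^262144=81, 71^524288=117; 71^868183 = 71^1 * 71^2 * 71^4 * 71^16 * 71^64 * 71^256 * 71^512 * 71^1024 * 71^2048 * 71^4096 * 71^8192 * 71^65536 * 71^262144 * 71^524288 = 163 (mod 179); answer 163
Step 2: U1 = 163; r = 11; 5*(11)^3 + 7*(11)^2 + 6*(11)^1 - 9 = (6655) + (847) + (66) + (-9) = 7559; answer 7559
Step 3: U2 = 7559; c = 0; cross terms: (15*0 - 11*-3)=33, (11*30 - -21*0)=330, (-21*-3 - 15*30)=-387; twice the area = |-24| = 24; area = 12; answer 12
Step 4: U3 = 12; threaded value p + q = 13; m = -34; f(3) = -2*(-40) - 2*(-50) + 2*(-34) = 112; iterating: f(3)=112, f(4)=-244, f(5)=184, f(6)=344, f(7)=-1544, f(8)=2768, f(9)=-1760, f(10)=-5104, f(11)=19264, f(12)=-31840, f(13)=14944, f(14)=72320, f(15)=-238208, f(16)=361664, f(17)=-102272, f(18)=-995200; answer -995200

-995200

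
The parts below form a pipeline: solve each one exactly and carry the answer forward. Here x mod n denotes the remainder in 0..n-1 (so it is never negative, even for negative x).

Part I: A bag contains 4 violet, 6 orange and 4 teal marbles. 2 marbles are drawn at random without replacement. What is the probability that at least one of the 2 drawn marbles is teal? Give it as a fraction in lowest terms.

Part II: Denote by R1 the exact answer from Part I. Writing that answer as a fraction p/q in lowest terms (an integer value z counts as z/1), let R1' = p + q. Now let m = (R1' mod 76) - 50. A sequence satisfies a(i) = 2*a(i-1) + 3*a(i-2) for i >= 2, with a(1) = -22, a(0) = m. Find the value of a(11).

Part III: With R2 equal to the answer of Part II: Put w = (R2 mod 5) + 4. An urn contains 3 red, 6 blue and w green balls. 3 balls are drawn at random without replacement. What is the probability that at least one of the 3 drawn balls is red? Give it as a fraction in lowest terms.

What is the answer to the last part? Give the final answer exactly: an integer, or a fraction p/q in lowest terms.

Part I: total draws C(14,2) = 91; complement C(10,2) = 45; favorable 91 - 45 = 46; P = 46/91; answer 46/91
Part II: R1 = 46/91; threaded value p + q = 137; m = 11; a(2) = 2*(-22) + 3*(11) = -11; iterating: a(2)=-11, a(3)=-88, a(4)=-209, a(5)=-682, a(6)=-1991, a(7)=-6028, a(8)=-18029, a(9)=-54142, a(10)=-162371, a(11)=-487168; answer -487168
Part III: R2 = -487168; w = 6; total draws C(15,3) = 455; complement C(12,3) = 220; favorable 455 - 220 = 235; P = 47/91; answer 47/91

47/91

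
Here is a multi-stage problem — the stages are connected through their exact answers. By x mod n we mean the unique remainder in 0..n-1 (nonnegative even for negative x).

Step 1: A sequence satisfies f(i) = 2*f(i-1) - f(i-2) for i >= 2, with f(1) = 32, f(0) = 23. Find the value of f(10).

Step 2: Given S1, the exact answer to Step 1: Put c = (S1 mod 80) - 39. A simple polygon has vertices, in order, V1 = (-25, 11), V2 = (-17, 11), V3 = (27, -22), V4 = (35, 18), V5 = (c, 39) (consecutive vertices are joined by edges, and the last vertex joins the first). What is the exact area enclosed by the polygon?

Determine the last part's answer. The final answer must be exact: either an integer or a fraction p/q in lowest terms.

3627/2

Step 1: f(2) = 2*(32) - 1*(23) = 41; iterating: f(2)=41, f(3)=50, f(4)=59, f(5)=68, f(6)=77, f(7)=86, f(8)=95, f(9)=104, f(10)=113; answer 113
Step 2: S1 = 113; c = -6; cross terms: (-25*11 - -17*11)=-88, (-17*-22 - 27*11)=77, (27*18 - 35*-22)=1256, (35*39 - -6*18)=1473, (-6*11 - -25*39)=909; twice the area = |3627| = 3627; area = 3627/2; answer 3627/2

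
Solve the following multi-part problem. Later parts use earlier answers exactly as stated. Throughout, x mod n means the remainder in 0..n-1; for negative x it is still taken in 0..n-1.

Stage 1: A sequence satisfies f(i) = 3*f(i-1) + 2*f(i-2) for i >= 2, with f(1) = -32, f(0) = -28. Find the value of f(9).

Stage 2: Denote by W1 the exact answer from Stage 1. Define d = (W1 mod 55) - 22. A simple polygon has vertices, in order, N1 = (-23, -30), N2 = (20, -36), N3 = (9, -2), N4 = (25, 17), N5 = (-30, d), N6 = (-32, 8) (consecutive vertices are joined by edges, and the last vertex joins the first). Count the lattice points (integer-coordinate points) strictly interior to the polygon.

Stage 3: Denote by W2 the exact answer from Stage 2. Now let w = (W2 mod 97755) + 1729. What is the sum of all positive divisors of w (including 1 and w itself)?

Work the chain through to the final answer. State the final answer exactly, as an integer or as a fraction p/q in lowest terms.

9360

Stage 1: f(2) = 3*(-32) + 2*(-28) = -152; iterating: f(2)=-152, f(3)=-520, f(4)=-1864, f(5)=-6632, f(6)=-23624, f(7)=-84136, f(8)=-299656, f(9)=-1067240; answer -1067240
Stage 2: W1 = -1067240; d = 13; cross terms: (-23*-36 - 20*-30)=1428, (20*-2 - 9*-36)=284, (9*17 - 25*-2)=203, (25*13 - -30*17)=835, (-30*8 - -32*13)=176, (-32*-30 - -23*8)=1144; twice the area = |4070| = 4070; area = 2035; boundary points = 1 + 1 + 1 + 1 + 1 + 1 = 6; strictly interior points = area - boundary/2 + 1 = 2033; answer 2033
Stage 3: W2 = 2033; w = 3762; 3762 = 2 * 3^2 * 11 * 19; sigma = (1 + 2) * (1 + 3 + 9) * (1 + 11) * (1 + 19) = 3 * 13 * 12 * 20 = 9360; answer 9360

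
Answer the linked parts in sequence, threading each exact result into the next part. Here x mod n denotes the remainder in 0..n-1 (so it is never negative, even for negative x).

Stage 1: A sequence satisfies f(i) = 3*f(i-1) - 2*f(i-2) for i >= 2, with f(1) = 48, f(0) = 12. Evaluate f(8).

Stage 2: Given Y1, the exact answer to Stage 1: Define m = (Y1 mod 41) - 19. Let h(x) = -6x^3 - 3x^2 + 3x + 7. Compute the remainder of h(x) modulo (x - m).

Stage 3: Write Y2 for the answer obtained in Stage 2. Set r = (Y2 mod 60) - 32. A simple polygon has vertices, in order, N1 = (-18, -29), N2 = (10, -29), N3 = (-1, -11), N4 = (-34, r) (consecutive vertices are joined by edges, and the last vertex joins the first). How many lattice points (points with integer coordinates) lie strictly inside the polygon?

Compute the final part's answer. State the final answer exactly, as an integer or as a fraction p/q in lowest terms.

670

Stage 1: f(2) = 3*(48) - 2*(12) = 120; iterating: f(2)=120, f(3)=264, f(4)=552, f(5)=1128, f(6)=2280, f(7)=4584, f(8)=9192; answer 9192
Stage 2: Y1 = 9192; m = -11; remainder = value at the root: -6*(-11)^3 - 3*(-11)^2 + 3*(-11)^1 + 7 = (7986) + (-363) + (-33) + (7) = 7597; answer 7597
Stage 3: Y2 = 7597; r = 5; cross terms: (-18*-29 - 10*-29)=812, (10*-11 - -1*-29)=-139, (-1*5 - -34*-11)=-379, (-34*-29 - -18*5)=1076; twice the area = |1370| = 1370; area = 685; boundary points = 28 + 1 + 1 + 2 = 32; strictly interior points = area - boundary/2 + 1 = 670; answer 670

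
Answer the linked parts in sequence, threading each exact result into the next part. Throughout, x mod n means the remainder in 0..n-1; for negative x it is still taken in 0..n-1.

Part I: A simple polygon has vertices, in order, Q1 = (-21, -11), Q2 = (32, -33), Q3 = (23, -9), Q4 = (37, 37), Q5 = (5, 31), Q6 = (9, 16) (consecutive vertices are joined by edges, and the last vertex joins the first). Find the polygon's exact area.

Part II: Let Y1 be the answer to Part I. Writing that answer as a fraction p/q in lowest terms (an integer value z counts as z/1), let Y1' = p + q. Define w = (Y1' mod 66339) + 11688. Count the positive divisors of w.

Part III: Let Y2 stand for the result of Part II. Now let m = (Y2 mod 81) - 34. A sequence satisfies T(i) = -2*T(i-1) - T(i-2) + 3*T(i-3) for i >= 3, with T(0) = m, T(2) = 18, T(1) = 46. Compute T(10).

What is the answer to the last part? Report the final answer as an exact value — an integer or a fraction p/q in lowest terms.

Part I: cross terms: (-21*-33 - 32*-11)=1045, (32*-9 - 23*-33)=471, (23*37 - 37*-9)=1184, (37*31 - 5*37)=962, (5*16 - 9*31)=-199, (9*-11 - -21*16)=237; twice the area = |3700| = 3700; area = 1850; answer 1850
Part II: Y1 = 1850; threaded value p + q = 1851; w = 13539; 13539 = 3 * 4513; number of divisors = (1+1) * (1+1) = 4; answer 4
Part III: Y2 = 4; m = -30; T(3) = -2*(18) - 1*(46) + 3*(-30) = -172; iterating: T(3)=-172, T(4)=464, T(5)=-702, T(6)=424, T(7)=1246, T(8)=-5022, T(9)=10070, T(10)=-11380; answer -11380

-11380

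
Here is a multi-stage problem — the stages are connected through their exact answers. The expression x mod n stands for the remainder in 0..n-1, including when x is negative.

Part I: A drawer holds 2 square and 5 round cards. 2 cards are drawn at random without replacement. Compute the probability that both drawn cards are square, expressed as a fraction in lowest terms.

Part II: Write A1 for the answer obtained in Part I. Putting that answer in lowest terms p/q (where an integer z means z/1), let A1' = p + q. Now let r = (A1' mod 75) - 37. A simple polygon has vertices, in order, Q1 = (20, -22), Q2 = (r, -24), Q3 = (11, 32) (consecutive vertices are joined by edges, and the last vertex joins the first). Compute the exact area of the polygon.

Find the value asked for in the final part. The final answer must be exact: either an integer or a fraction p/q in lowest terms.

Part I: total draws C(7,2) = 21; favorable C(2,2) = 1; P = 1/21; answer 1/21
Part II: A1 = 1/21; threaded value p + q = 22; r = -15; cross terms: (20*-24 - -15*-22)=-810, (-15*32 - 11*-24)=-216, (11*-22 - 20*32)=-882; twice the area = |-1908| = 1908; area = 954; answer 954

954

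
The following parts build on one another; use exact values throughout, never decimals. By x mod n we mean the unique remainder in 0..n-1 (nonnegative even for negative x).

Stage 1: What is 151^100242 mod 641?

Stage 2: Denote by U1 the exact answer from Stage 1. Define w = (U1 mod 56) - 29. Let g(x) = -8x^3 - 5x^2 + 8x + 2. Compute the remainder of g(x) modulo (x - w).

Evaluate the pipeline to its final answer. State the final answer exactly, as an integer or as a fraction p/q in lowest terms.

Stage 1: squarings mod 641: 151^1=151, 151^2=366, 151^4=628, 151^8=169, 151^16=357, 151^32=531, 151^64=562, 151^128=472, 151^256=357, 151^512=531, 151^1024=562, 151^2048=472, 151^4096=357, 151^8192=531, 151^16384=562, 151^32768=472, 151^65536=357; 151^100242 = 151^2 * 151^16 * 151^128 * 151^256 * 151^512 * 151^1024 * 151^32768 * 151^65536 = 366 (mod 641); answer 366
Stage 2: U1 = 366; w = 1; remainder = value at the root: -8*(1)^3 - 5*(1)^2 + 8*(1)^1 + 2 = (-8) + (-5) + (8) + (2) = -3; answer -3

-3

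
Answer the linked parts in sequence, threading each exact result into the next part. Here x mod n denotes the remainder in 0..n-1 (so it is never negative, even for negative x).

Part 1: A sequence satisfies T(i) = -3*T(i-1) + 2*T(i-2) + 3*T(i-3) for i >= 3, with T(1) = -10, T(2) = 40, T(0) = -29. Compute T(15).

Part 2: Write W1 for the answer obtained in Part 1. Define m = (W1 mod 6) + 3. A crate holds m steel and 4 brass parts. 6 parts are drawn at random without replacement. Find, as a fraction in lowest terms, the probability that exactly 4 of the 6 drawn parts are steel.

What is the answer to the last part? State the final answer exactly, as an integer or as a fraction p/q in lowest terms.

5/11

Part 1: T(3) = -3*(40) + 2*(-10) + 3*(-29) = -227; iterating: T(3)=-227, T(4)=731, T(5)=-2527, T(6)=8362, T(7)=-27947, T(8)=92984, T(9)=-309760, T(10)=1031407, T(11)=-3434789, T(12)=11437901, T(13)=-38089060, T(14)=126838615, T(15)=-422380262; answer -422380262
Part 2: W1 = -422380262; m = 7; total draws C(11,6) = 462; favorable C(7,4)*C(4,2) = 210; P = 5/11; answer 5/11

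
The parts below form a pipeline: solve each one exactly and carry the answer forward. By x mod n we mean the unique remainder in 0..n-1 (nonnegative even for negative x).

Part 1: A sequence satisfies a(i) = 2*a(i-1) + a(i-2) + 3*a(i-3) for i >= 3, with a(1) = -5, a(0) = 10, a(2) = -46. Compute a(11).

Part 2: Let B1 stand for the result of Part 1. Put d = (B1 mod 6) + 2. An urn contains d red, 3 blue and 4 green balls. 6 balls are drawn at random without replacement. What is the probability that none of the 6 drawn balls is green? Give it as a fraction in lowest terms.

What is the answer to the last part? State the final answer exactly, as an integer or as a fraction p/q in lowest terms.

Part 1: a(3) = 2*(-46) + 1*(-5) + 3*(10) = -67; iterating: a(3)=-67, a(4)=-195, a(5)=-595, a(6)=-1586, a(7)=-4352, a(8)=-12075, a(9)=-33260, a(10)=-91651, a(11)=-252787; answer -252787
Part 2: B1 = -252787; d = 7; total draws C(14,6) = 3003; favorable C(10,6) = 210; P = 10/143; answer 10/143

10/143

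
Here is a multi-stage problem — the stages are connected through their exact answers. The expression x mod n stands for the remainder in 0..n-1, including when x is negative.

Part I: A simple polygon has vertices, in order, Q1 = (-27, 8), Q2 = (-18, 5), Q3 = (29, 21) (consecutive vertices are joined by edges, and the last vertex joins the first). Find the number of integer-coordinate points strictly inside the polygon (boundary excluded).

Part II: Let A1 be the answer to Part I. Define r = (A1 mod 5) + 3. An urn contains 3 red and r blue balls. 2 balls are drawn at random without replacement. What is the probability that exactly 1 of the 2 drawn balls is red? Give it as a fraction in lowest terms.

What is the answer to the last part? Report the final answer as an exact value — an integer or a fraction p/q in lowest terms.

Part I: cross terms: (-27*5 - -18*8)=9, (-18*21 - 29*5)=-523, (29*8 - -27*21)=799; twice the area = |285| = 285; area = 285/2; boundary points = 3 + 1 + 1 = 5; strictly interior points = area - boundary/2 + 1 = 141; answer 141
Part II: A1 = 141; r = 4; total draws C(7,2) = 21; favorable C(3,1)*C(4,1) = 12; P = 4/7; answer 4/7

4/7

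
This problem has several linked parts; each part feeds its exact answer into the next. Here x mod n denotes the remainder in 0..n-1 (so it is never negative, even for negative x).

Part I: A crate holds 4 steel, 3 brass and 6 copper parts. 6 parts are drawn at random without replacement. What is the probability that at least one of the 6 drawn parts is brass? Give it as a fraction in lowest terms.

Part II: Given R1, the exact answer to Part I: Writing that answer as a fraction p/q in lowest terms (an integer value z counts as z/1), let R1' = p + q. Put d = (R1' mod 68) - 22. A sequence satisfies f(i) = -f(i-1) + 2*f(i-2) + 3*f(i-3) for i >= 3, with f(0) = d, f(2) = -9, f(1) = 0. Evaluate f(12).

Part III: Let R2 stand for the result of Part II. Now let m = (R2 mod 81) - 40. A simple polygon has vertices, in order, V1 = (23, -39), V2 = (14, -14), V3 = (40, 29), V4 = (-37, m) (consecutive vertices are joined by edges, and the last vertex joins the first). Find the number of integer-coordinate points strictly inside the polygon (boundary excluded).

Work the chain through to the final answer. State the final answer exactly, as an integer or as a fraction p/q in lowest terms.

1893

Part I: total draws C(13,6) = 1716; complement C(10,6) = 210; favorable 1716 - 210 = 1506; P = 251/286; answer 251/286
Part II: R1 = 251/286; threaded value p + q = 537; d = 39; f(3) = -1*(-9) + 2*(0) + 3*(39) = 126; iterating: f(3)=126, f(4)=-144, f(5)=369, f(6)=-279, f(7)=585, f(8)=-36, f(9)=369, f(10)=1314, f(11)=-684, f(12)=4419; answer 4419
Part III: R2 = 4419; m = 5; cross terms: (23*-14 - 14*-39)=224, (14*29 - 40*-14)=966, (40*5 - -37*29)=1273, (-37*-39 - 23*5)=1328; twice the area = |3791| = 3791; area = 3791/2; boundary points = 1 + 1 + 1 + 4 = 7; strictly interior points = area - boundary/2 + 1 = 1893; answer 1893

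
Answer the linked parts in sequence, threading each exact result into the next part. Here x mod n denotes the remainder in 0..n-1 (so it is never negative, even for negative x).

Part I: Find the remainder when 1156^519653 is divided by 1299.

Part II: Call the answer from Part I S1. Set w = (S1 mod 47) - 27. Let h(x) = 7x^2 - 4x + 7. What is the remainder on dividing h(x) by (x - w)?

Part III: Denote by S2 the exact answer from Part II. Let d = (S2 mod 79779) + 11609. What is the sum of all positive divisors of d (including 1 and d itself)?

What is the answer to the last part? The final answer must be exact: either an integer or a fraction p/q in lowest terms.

16384

Part I: squarings mod 1299: 1156^1=1156, 1156^2=964, 1156^4=511, 1156^8=22, 1156^16=484, 1156^32=436, 1156^64=442, 1156^128=514, 1156^256=499, 1156^512=892, 1156^1024=676, 1156^2048=1027, 1156^4096=1240, 1156^8192=883, 1156^16384=289, 1156^32768=385, 1156^65536=139, 1156^131072=1135, 1156^262144=916; 1156^519653 = 1156^1 * 1156^4 * 1156^32 * 1156^64 * 1156^128 * 1156^256 * 1156^1024 * 1156^2048 * 1156^8192 * 1156^16384 * 1156^32768 * 1156^65536 * 1156^131072 * 1156^262144 = 445 (mod 1299); answer 445
Part II: S1 = 445; w = -5; remainder = value at the root: 7*(-5)^2 - 4*(-5)^1 + 7 = (175) + (20) + (7) = 202; answer 202
Part III: S2 = 202; d = 11811; 11811 = 3 * 31 * 127; sigma = (1 + 3) * (1 + 31) * (1 + 127) = 4 * 32 * 128 = 16384; answer 16384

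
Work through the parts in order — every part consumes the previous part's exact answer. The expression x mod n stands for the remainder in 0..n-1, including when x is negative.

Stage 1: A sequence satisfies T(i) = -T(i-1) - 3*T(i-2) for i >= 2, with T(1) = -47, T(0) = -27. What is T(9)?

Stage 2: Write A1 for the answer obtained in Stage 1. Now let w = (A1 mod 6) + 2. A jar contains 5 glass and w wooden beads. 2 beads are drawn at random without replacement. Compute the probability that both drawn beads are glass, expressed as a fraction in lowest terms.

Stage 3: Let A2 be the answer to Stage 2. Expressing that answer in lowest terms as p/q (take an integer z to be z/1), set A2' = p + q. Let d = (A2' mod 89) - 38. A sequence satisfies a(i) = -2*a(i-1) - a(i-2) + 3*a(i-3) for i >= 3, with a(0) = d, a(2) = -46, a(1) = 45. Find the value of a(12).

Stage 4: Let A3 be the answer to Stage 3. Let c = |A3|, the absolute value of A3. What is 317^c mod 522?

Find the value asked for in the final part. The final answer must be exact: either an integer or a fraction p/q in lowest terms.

457

Stage 1: T(2) = -1*(-47) - 3*(-27) = 128; iterating: T(2)=128, T(3)=13, T(4)=-397, T(5)=358, T(6)=833, T(7)=-1907, T(8)=-592, T(9)=6313; answer 6313
Stage 2: A1 = 6313; w = 3; total draws C(8,2) = 28; favorable C(5,2) = 10; P = 5/14; answer 5/14
Stage 3: A2 = 5/14; threaded value p + q = 19; d = -19; a(3) = -2*(-46) - 1*(45) + 3*(-19) = -10; iterating: a(3)=-10, a(4)=201, a(5)=-530, a(6)=829, a(7)=-525, a(8)=-1369, a(9)=5750, a(10)=-11706, a(11)=13555, a(12)=1846; answer 1846
Stage 4: A3 = 1846; c = 1846; squarings mod 522: 317^1=317, 317^2=265, 317^4=277, 317^8=517, 317^16=25, 317^32=103, 317^64=169, 317^128=373, 317^256=277, 317^512=517, 317^1024=25; 317^1846 = 317^2 * 317^4 * 317^16 * 317^32 * 317^256 * 317^512 * 317^1024 = 457 (mod 522); answer 457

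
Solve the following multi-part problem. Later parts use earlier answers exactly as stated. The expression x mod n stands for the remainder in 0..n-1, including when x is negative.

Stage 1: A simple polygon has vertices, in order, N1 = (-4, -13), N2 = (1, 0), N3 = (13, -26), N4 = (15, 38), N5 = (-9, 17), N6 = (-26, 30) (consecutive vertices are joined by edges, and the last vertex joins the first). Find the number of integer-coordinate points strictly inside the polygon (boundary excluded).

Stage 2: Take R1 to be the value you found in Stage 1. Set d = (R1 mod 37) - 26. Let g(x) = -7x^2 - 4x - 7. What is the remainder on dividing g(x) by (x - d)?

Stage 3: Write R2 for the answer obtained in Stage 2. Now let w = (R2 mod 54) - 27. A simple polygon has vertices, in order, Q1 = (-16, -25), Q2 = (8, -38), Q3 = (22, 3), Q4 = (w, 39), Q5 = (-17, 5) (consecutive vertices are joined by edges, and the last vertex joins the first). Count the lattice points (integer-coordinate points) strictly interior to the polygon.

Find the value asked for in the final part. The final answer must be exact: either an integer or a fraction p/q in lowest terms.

1854

Stage 1: cross terms: (-4*0 - 1*-13)=13, (1*-26 - 13*0)=-26, (13*38 - 15*-26)=884, (15*17 - -9*38)=597, (-9*30 - -26*17)=172, (-26*-13 - -4*30)=458; twice the area = |2098| = 2098; area = 1049; boundary points = 1 + 2 + 2 + 3 + 1 + 1 = 10; strictly interior points = area - boundary/2 + 1 = 1045; answer 1045
Stage 2: R1 = 1045; d = -17; remainder = value at the root: -7*(-17)^2 - 4*(-17)^1 - 7 = (-2023) + (68) + (-7) = -1962; answer -1962
Stage 3: R2 = -1962; w = 9; cross terms: (-16*-38 - 8*-25)=808, (8*3 - 22*-38)=860, (22*39 - 9*3)=831, (9*5 - -17*39)=708, (-17*-25 - -16*5)=505; twice the area = |3712| = 3712; area = 1856; boundary points = 1 + 1 + 1 + 2 + 1 = 6; strictly interior points = area - boundary/2 + 1 = 1854; answer 1854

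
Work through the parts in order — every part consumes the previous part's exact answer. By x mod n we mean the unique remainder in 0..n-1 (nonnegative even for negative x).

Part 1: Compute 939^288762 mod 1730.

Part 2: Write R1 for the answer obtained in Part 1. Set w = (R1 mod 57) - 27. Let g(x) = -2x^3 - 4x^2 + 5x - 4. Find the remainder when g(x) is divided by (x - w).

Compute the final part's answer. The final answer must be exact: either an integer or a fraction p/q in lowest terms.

Part 1: squarings mod 1730: 939^1=939, 939^2=1151, 939^4=1351, 939^8=51, 939^16=871, 939^32=901, 939^64=431, 939^128=651, 939^256=1681, 939^512=671, 939^1024=441, 939^2048=721, 939^4096=841, 939^8192=1441, 939^16384=481, 939^32768=1271, 939^65536=1351, 939^131072=51, 939^262144=871; 939^288762 = 939^2 * 939^8 * 939^16 * 939^32 * 939^64 * 939^128 * 939^256 * 939^512 * 939^1024 * 939^8192 * 939^16384 * 939^262144 = 401 (mod 1730); answer 401
Part 2: R1 = 401; w = -25; remainder = value at the root: -2*(-25)^3 - 4*(-25)^2 + 5*(-25)^1 - 4 = (31250) + (-2500) + (-125) + (-4) = 28621; answer 28621

28621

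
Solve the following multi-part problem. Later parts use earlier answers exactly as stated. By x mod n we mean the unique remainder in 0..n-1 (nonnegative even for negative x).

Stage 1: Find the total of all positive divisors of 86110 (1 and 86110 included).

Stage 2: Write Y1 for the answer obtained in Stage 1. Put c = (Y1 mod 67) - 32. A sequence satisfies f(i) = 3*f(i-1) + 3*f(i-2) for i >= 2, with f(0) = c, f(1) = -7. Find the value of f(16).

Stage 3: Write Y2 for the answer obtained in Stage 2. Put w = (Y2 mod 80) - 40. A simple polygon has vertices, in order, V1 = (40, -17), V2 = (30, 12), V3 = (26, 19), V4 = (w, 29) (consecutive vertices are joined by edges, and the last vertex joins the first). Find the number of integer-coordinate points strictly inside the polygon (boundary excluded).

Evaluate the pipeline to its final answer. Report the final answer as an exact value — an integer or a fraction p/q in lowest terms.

1050

Stage 1: 86110 = 2 * 5 * 79 * 109; sigma = (1 + 2) * (1 + 5) * (1 + 79) * (1 + 109) = 3 * 6 * 80 * 110 = 158400; answer 158400
Stage 2: Y1 = 158400; c = -20; f(2) = 3*(-7) + 3*(-20) = -81; iterating: f(2)=-81, f(3)=-264, f(4)=-1035, f(5)=-3897, f(6)=-14796, f(7)=-56079, f(8)=-212625, f(9)=-806112, f(10)=-3056211, f(11)=-11586969, f(12)=-43929540, f(13)=-166549527, f(14)=-631437201, f(15)=-2393960184, f(16)=-9076192155; answer -9076192155
Stage 3: Y2 = -9076192155; w = -35; cross terms: (40*12 - 30*-17)=990, (30*19 - 26*12)=258, (26*29 - -35*19)=1419, (-35*-17 - 40*29)=-565; twice the area = |2102| = 2102; area = 1051; boundary points = 1 + 1 + 1 + 1 = 4; strictly interior points = area - boundary/2 + 1 = 1050; answer 1050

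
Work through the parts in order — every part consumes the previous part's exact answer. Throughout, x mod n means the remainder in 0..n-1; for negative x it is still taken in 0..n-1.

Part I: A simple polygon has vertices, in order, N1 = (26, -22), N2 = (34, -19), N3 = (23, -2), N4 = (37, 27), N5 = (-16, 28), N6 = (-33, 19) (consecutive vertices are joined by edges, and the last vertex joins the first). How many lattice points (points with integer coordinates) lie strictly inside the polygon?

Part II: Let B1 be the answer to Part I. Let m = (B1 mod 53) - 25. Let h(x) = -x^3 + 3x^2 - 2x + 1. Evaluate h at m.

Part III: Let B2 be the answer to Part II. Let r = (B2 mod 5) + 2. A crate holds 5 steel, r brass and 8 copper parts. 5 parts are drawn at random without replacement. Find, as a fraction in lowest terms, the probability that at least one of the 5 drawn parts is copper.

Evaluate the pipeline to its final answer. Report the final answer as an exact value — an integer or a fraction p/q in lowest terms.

Part I: cross terms: (26*-19 - 34*-22)=254, (34*-2 - 23*-19)=369, (23*27 - 37*-2)=695, (37*28 - -16*27)=1468, (-16*19 - -33*28)=620, (-33*-22 - 26*19)=232; twice the area = |3638| = 3638; area = 1819; boundary points = 1 + 1 + 1 + 1 + 1 + 1 = 6; strictly interior points = area - boundary/2 + 1 = 1817; answer 1817
Part II: B1 = 1817; m = -10; -1*(-10)^3 + 3*(-10)^2 - 2*(-10)^1 + 1 = (1000) + (300) + (20) + (1) = 1321; answer 1321
Part III: B2 = 1321; r = 3; total draws C(16,5) = 4368; complement C(8,5) = 56; favorable 4368 - 56 = 4312; P = 77/78; answer 77/78

77/78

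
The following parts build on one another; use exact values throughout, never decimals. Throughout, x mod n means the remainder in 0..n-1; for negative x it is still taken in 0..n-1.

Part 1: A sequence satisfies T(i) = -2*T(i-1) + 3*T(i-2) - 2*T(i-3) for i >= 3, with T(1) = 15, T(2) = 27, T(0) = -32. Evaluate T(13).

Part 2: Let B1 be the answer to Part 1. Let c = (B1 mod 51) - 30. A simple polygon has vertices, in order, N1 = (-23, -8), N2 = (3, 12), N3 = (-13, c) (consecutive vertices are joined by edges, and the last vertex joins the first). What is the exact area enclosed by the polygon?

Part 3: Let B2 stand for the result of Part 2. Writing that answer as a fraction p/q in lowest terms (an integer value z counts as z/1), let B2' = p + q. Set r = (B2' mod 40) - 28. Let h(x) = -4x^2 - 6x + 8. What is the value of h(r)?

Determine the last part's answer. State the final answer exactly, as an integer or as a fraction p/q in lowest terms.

-496

Part 1: T(3) = -2*(27) + 3*(15) - 2*(-32) = 55; iterating: T(3)=55, T(4)=-59, T(5)=229, T(6)=-745, T(7)=2295, T(8)=-7283, T(9)=22941, T(10)=-72321, T(11)=228031, T(12)=-718907, T(13)=2266549; answer 2266549
Part 2: B1 = 2266549; c = -23; cross terms: (-23*12 - 3*-8)=-252, (3*-23 - -13*12)=87, (-13*-8 - -23*-23)=-425; twice the area = |-590| = 590; area = 295; answer 295
Part 3: B2 = 295; threaded value p + q = 296; r = -12; -4*(-12)^2 - 6*(-12)^1 + 8 = (-576) + (72) + (8) = -496; answer -496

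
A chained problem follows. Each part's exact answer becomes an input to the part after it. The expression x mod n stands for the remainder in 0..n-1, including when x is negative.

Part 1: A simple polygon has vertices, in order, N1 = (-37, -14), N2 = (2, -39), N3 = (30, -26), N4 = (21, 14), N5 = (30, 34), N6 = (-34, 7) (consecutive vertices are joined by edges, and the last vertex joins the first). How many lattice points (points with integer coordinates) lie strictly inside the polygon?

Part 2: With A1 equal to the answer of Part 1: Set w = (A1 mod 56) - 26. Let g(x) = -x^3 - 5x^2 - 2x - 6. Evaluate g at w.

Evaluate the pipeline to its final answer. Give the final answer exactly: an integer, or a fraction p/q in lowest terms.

8266

Part 1: cross terms: (-37*-39 - 2*-14)=1471, (2*-26 - 30*-39)=1118, (30*14 - 21*-26)=966, (21*34 - 30*14)=294, (30*7 - -34*34)=1366, (-34*-14 - -37*7)=735; twice the area = |5950| = 5950; area = 2975; boundary points = 1 + 1 + 1 + 1 + 1 + 3 = 8; strictly interior points = area - boundary/2 + 1 = 2972; answer 2972
Part 2: A1 = 2972; w = -22; -1*(-22)^3 - 5*(-22)^2 - 2*(-22)^1 - 6 = (10648) + (-2420) + (44) + (-6) = 8266; answer 8266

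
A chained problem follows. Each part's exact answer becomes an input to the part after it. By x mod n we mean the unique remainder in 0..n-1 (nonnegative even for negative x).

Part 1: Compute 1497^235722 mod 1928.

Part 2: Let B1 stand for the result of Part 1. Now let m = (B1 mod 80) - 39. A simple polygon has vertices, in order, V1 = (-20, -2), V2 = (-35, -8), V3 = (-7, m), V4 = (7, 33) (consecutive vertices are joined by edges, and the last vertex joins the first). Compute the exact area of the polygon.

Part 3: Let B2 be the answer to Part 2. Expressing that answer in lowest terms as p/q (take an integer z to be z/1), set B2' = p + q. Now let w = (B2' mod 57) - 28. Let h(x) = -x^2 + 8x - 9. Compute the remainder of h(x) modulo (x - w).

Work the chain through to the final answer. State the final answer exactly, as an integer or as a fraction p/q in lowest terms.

-162

Part 1: squarings mod 1928: 1497^1=1497, 1497^2=673, 1497^4=1777, 1497^8=1593, 1497^16=401, 1497^32=777, 1497^64=265, 1497^128=817, 1497^256=401, 1497^512=777, 1497^1024=265, 1497^2048=817, 1497^4096=401, 1497^8192=777, 1497^16384=265, 1497^32768=817, 1497^65536=401, 1497^131072=777; 1497^235722 = 1497^2 * 1497^8 * 1497^64 * 1497^128 * 1497^2048 * 1497^4096 * 1497^32768 * 1497^65536 * 1497^131072 = 1473 (mod 1928); answer 1473
Part 2: B1 = 1473; m = -6; cross terms: (-20*-8 - -35*-2)=90, (-35*-6 - -7*-8)=154, (-7*33 - 7*-6)=-189, (7*-2 - -20*33)=646; twice the area = |701| = 701; area = 701/2; answer 701/2
Part 3: B2 = 701/2; threaded value p + q = 703; w = -9; remainder = value at the root: -1*(-9)^2 + 8*(-9)^1 - 9 = (-81) + (-72) + (-9) = -162; answer -162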